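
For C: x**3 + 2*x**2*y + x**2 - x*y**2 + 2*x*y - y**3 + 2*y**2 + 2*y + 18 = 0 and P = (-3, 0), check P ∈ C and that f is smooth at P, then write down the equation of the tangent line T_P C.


Tangent line at P: 21*x + 14*y + 63 = 0.

Step 1: f(-3, 0) = 0, so P lies on C.
Step 2: partial derivatives
  f_x(x, y) = 3*x**2 + 4*x*y + 2*x - y**2 + 2*y, f_y(x, y) = 2*x**2 - 2*x*y + 2*x - 3*y**2 + 4*y + 2.
  f_x(P) = 21, f_y(P) = 14 (gradient nonzero, so P is smooth).
Step 3: tangent line at P: 21·(x − -3) + 14·(y − 0) = 0.
Expanding: 21*x + 14*y + 63 = 0.


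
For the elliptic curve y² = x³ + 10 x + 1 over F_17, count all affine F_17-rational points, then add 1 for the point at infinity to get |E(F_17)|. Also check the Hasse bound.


Affine points = {(0, 1), (0, 16), (8, 7), (8, 10), (9, 2), (9, 15), (10, 8), (10, 9), (12, 8), (12, 9), (13, 4), (13, 13)}; affine count = 12; |E(F_17)| = 13.

Discriminant check: Δ ∝ 4a³ + 27b² = 4·10³ + 27·1² = 4·1000 + 27·1 ≡ 15 (mod 17). Nonzero ⇒ E is nonsingular.
For each x ∈ F_17, compute rhs = x³ + 10·x + 1 mod 17, then count y ∈ F_17 with y² ≡ rhs.
  x = 0: rhs = 1, matching y values: 1, 16 (2 points).
  x = 1: rhs = 12, matching y values: none (0 points).
  x = 2: rhs = 12, matching y values: none (0 points).
  x = 3: rhs = 7, matching y values: none (0 points).
  x = 4: rhs = 3, matching y values: none (0 points).
  x = 5: rhs = 6, matching y values: none (0 points).
  x = 6: rhs = 5, matching y values: none (0 points).
  x = 7: rhs = 6, matching y values: none (0 points).
  x = 8: rhs = 15, matching y values: 7, 10 (2 points).
  x = 9: rhs = 4, matching y values: 2, 15 (2 points).
  x = 10: rhs = 13, matching y values: 8, 9 (2 points).
  x = 11: rhs = 14, matching y values: none (0 points).
  x = 12: rhs = 13, matching y values: 8, 9 (2 points).
  x = 13: rhs = 16, matching y values: 4, 13 (2 points).
  x = 14: rhs = 12, matching y values: none (0 points).
  x = 15: rhs = 7, matching y values: none (0 points).
  x = 16: rhs = 7, matching y values: none (0 points).
Total affine count: 12.
Full point count |E(F_17)| = 12 + 1 = 13.
Hasse bound: |13 − (17+1)| = |-5| = 5 ≤ 2√17 ≈ 8.2462 ✓.


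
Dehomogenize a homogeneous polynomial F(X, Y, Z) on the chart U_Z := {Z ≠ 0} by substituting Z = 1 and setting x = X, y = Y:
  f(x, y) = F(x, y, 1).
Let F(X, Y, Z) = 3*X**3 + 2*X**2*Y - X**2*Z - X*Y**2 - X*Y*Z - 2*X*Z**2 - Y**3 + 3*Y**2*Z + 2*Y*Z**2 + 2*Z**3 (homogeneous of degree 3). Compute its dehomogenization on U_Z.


f(x, y) = 3*x**3 + 2*x**2*y - x**2 - x*y**2 - x*y - 2*x - y**3 + 3*y**2 + 2*y + 2

On U_Z we set Z = 1. Each monomial c·X^i·Y^j·Z^k in F becomes c·x^i·y^j·1^k = c·x^i·y^j.
Substituting Z = 1: F(X, Y, 1) = 3*x**3 + 2*x**2*y - x**2 - x*y**2 - x*y - 2*x - y**3 + 3*y**2 + 2*y + 2.
Note: deg(f) ≤ deg(F) = 3; strict inequality happens when F is divisible by Z (lost terms).


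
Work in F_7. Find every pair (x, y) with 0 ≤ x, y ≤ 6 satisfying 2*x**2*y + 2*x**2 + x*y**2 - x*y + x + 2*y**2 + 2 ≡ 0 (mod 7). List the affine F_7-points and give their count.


Affine F_7-points: {(1, 3), (1, 6), (5, 2), (6, 1), (6, 3)}; count = 5.

For each of the 49 pairs (x, y) ∈ F_7², evaluate f(x, y) mod 7. Record the zeros.
  x = 0: [0↦2, 1↦4, 2↦3, 3↦6, 4↦6, 5↦3, 6↦4]  zeros at y ∈ ∅
  x = 1: [0↦5, 1↦2, 2↦5, 3↦0, 4↦1, 5↦1, 6↦0]  zeros at y ∈ {3, 6}
  x = 2: [0↦5, 1↦1, 2↦5, 3↦3, 4↦2, 5↦2, 6↦3]  zeros at y ∈ ∅
  x = 3: [0↦2, 1↦1, 2↦3, 3↦1, 4↦2, 5↦6, 6↦6]  zeros at y ∈ ∅
  x = 4: [0↦3, 1↦2, 2↦6, 3↦1, 4↦1, 5↦6, 6↦2]  zeros at y ∈ ∅
  x = 5: [0↦1, 1↦4, 2↦0, 3↦3, 4↦6, 5↦2, 6↦5]  zeros at y ∈ {2}
  x = 6: [0↦3, 1↦0, 2↦6, 3↦0, 4↦3, 5↦1, 6↦1]  zeros at y ∈ {1, 3}
Collecting zeros: affine points = {(1, 3), (1, 6), (5, 2), (6, 1), (6, 3)}.
Total count |C(F_7)_aff| = 5.


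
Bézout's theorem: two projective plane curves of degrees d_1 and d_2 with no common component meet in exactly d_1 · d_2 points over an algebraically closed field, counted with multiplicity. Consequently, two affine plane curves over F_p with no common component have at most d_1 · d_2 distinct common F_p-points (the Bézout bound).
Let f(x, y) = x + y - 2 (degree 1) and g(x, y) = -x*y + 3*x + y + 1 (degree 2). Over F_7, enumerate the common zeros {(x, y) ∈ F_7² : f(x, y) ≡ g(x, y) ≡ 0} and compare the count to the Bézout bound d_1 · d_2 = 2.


Common zeros: {(2, 0), (5, 4)}; count = 2; Bézout bound = 2.

deg(f) = 1, deg(g) = 2, so Bézout bound = 2.
Scan x ∈ F_7. For each x, list the y ∈ F_7 with f(x, y) ≡ 0 and those with g(x, y) ≡ 0 (mod 7); the common zeros in that column are the intersection.
  x = 0: f ≡ 0 at y ∈ {2}; g ≡ 0 at y ∈ {6}; common: ∅.
  x = 1: f ≡ 0 at y ∈ {1}; g ≡ 0 at y ∈ ∅; common: ∅.
  x = 2: f ≡ 0 at y ∈ {0}; g ≡ 0 at y ∈ {0}; common: {0}.
  x = 3: f ≡ 0 at y ∈ {6}; g ≡ 0 at y ∈ {5}; common: ∅.
  x = 4: f ≡ 0 at y ∈ {5}; g ≡ 0 at y ∈ {2}; common: ∅.
  x = 5: f ≡ 0 at y ∈ {4}; g ≡ 0 at y ∈ {4}; common: {4}.
  x = 6: f ≡ 0 at y ∈ {3}; g ≡ 0 at y ∈ {1}; common: ∅.
Collecting: common zeros = {(2, 0), (5, 4)}, so the count is 2.
Comparison with the Bézout bound: 2 ≤ 2 = deg(f)·deg(g), as expected for curves with no common component (the bound is attained).


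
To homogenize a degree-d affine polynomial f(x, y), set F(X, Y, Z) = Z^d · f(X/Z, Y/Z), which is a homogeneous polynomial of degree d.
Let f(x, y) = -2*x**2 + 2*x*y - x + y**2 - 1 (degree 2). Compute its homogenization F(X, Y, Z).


F(X, Y, Z) = -2*X**2 + 2*X*Y - X*Z + Y**2 - Z**2

deg(f) = 2.
Substitute x = X/Z, y = Y/Z into f, then multiply by Z^2.
  monomial -2·x^2·y^0 ↦ -2·X^2·Y^0·Z^0.
  monomial 2·x^1·y^1 ↦ 2·X^1·Y^1·Z^0.
  monomial -1·x^1·y^0 ↦ -1·X^1·Y^0·Z^1.
  monomial 1·x^0·y^2 ↦ 1·X^0·Y^2·Z^0.
  monomial -1·x^0·y^0 ↦ -1·X^0·Y^0·Z^2.
Collecting: F(X, Y, Z) = -2*X**2 + 2*X*Y - X*Z + Y**2 - Z**2.


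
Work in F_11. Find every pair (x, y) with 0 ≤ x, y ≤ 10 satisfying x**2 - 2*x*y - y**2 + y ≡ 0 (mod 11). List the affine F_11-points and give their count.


Affine F_11-points: {(0, 0), (0, 1), (1, 3), (1, 7), (2, 1), (2, 7), (4, 5), (4, 10), (5, 3), (5, 10), (6, 5), (6, 6)}; count = 12.

For each of the 121 pairs (x, y) ∈ F_11², evaluate f(x, y) mod 11. Record the zeros.
  x = 0: [0↦0, 1↦0, 2↦9, 3↦5, 4↦10, 5↦2, 6↦3, 7↦2, 8↦10, 9↦5, 10↦9]  zeros at y ∈ {0, 1}
  x = 1: [0↦1, 1↦10, 2↦6, 3↦0, 4↦3, 5↦4, 6↦3, 7↦0, 8↦6, 9↦10, 10↦1]  zeros at y ∈ {3, 7}
  x = 2: [0↦4, 1↦0, 2↦5, 3↦8, 4↦9, 5↦8, 6↦5, 7↦0, 8↦4, 9↦6, 10↦6]  zeros at y ∈ {1, 7}
  x = 3: [0↦9, 1↦3, 2↦6, 3↦7, 4↦6, 5↦3, 6↦9, 7↦2, 8↦4, 9↦4, 10↦2]  zeros at y ∈ ∅
  x = 4: [0↦5, 1↦8, 2↦9, 3↦8, 4↦5, 5↦0, 6↦4, 7↦6, 8↦6, 9↦4, 10↦0]  zeros at y ∈ {5, 10}
  x = 5: [0↦3, 1↦4, 2↦3, 3↦0, 4↦6, 5↦10, 6↦1, 7↦1, 8↦10, 9↦6, 10↦0]  zeros at y ∈ {3, 10}
  x = 6: [0↦3, 1↦2, 2↦10, 3↦5, 4↦9, 5↦0, 6↦0, 7↦9, 8↦5, 9↦10, 10↦2]  zeros at y ∈ {5, 6}
  x = 7: [0↦5, 1↦2, 2↦8, 3↦1, 4↦3, 5↦3, 6↦1, 7↦8, 8↦2, 9↦5, 10↦6]  zeros at y ∈ ∅
  x = 8: [0↦9, 1↦4, 2↦8, 3↦10, 4↦10, 5↦8, 6↦4, 7↦9, 8↦1, 9↦2, 10↦1]  zeros at y ∈ ∅
  x = 9: [0↦4, 1↦8, 2↦10, 3↦10, 4↦8, 5↦4, 6↦9, 7↦1, 8↦2, 9↦1, 10↦9]  zeros at y ∈ ∅
  x = 10: [0↦1, 1↦3, 2↦3, 3↦1, 4↦8, 5↦2, 6↦5, 7↦6, 8↦5, 9↦2, 10↦8]  zeros at y ∈ ∅
Collecting zeros: affine points = {(0, 0), (0, 1), (1, 3), (1, 7), (2, 1), (2, 7), (4, 5), (4, 10), (5, 3), (5, 10), (6, 5), (6, 6)}.
Total count |C(F_11)_aff| = 12.


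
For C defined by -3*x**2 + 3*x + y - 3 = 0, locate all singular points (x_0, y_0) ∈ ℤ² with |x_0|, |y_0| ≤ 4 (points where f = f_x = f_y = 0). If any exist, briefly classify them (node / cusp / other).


No singular points in the scanned grid; C is smooth there.

Compute partial derivatives:
  f_x = 3 - 6*x.
  f_y = 1.
f_y = 1 is a nonzero constant, so f_y never vanishes: no point (x, y) can satisfy f = f_x = f_y = 0. In particular no (x, y) ∈ {−4, ..., 4}² is singular; the curve is smooth.


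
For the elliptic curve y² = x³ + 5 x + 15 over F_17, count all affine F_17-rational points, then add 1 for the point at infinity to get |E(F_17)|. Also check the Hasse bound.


Affine points = {(0, 7), (0, 10), (1, 2), (1, 15), (2, 4), (2, 13), (7, 6), (7, 11), (12, 1), (12, 16), (13, 4), (13, 13), (16, 3), (16, 14)}; affine count = 14; |E(F_17)| = 15.

Discriminant check: Δ ∝ 4a³ + 27b² = 4·5³ + 27·15² = 4·125 + 27·225 ≡ 13 (mod 17). Nonzero ⇒ E is nonsingular.
For each x ∈ F_17, compute rhs = x³ + 5·x + 15 mod 17, then count y ∈ F_17 with y² ≡ rhs.
  x = 0: rhs = 15, matching y values: 7, 10 (2 points).
  x = 1: rhs = 4, matching y values: 2, 15 (2 points).
  x = 2: rhs = 16, matching y values: 4, 13 (2 points).
  x = 3: rhs = 6, matching y values: none (0 points).
  x = 4: rhs = 14, matching y values: none (0 points).
  x = 5: rhs = 12, matching y values: none (0 points).
  x = 6: rhs = 6, matching y values: none (0 points).
  x = 7: rhs = 2, matching y values: 6, 11 (2 points).
  x = 8: rhs = 6, matching y values: none (0 points).
  x = 9: rhs = 7, matching y values: none (0 points).
  x = 10: rhs = 11, matching y values: none (0 points).
  x = 11: rhs = 7, matching y values: none (0 points).
  x = 12: rhs = 1, matching y values: 1, 16 (2 points).
  x = 13: rhs = 16, matching y values: 4, 13 (2 points).
  x = 14: rhs = 7, matching y values: none (0 points).
  x = 15: rhs = 14, matching y values: none (0 points).
  x = 16: rhs = 9, matching y values: 3, 14 (2 points).
Total affine count: 14.
Full point count |E(F_17)| = 14 + 1 = 15.
Hasse bound: |15 − (17+1)| = |-3| = 3 ≤ 2√17 ≈ 8.2462 ✓.


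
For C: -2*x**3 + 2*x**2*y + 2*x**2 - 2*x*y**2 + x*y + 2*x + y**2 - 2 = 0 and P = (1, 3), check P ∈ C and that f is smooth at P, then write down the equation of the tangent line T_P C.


Tangent line at P: -3*x - 3*y + 12 = 0.

Step 1: f(1, 3) = 0, so P lies on C.
Step 2: partial derivatives
  f_x(x, y) = -6*x**2 + 4*x*y + 4*x - 2*y**2 + y + 2, f_y(x, y) = 2*x**2 - 4*x*y + x + 2*y.
  f_x(P) = -3, f_y(P) = -3 (gradient nonzero, so P is smooth).
Step 3: tangent line at P: -3·(x − 1) + -3·(y − 3) = 0.
Expanding: -3*x - 3*y + 12 = 0.


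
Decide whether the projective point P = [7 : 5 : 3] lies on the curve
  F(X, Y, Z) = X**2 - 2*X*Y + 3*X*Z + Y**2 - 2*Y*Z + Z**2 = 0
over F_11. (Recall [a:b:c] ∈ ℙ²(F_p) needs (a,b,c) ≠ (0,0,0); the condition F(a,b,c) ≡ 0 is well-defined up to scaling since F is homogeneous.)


F(7,5,3) ≡ 2 (mod 11); P is NOT on the curve.

Evaluate F(7, 5, 3) term-by-term (mod 11).
  X**2 ↦ 1·49·1·1 = 49
  -2*X*Y ↦ -2·7·5·1 = -70
  3*X*Z ↦ 3·7·1·3 = 63
  Y**2 ↦ 1·1·25·1 = 25
  -2*Y*Z ↦ -2·1·5·3 = -30
  Z**2 ↦ 1·1·1·9 = 9
Sum: F(7, 5, 3) = (49) + (-70) + (63) + (25) + (-30) + (9) = 46.
Reducing mod 11: 46 ≡ 2 (mod 11).
Since F(a, b, c) ≡ 2 ≠ 0 (mod 11), P does NOT lie on the curve.


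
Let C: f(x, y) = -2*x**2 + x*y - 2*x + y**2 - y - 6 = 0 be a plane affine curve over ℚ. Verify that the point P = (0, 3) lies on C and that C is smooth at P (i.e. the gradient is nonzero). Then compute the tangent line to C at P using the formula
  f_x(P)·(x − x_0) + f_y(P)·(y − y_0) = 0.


Tangent line at P: x + 5*y - 15 = 0.

Step 1: f(0, 3) = 0, so P lies on C.
Step 2: partial derivatives
  f_x(x, y) = -4*x + y - 2, f_y(x, y) = x + 2*y - 1.
  f_x(P) = 1, f_y(P) = 5 (gradient nonzero, so P is smooth).
Step 3: tangent line at P: 1·(x − 0) + 5·(y − 3) = 0.
Expanding: x + 5*y - 15 = 0.


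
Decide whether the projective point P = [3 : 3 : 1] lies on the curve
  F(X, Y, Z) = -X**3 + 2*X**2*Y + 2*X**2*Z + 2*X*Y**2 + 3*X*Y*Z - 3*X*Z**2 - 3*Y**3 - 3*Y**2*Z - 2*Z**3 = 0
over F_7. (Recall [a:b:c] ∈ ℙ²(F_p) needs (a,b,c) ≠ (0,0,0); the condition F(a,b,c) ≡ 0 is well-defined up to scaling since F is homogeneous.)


F(3,3,1) ≡ 0 (mod 7); P is on the curve.

Evaluate F(3, 3, 1) term-by-term (mod 7).
  -X**3 ↦ -1·27·1·1 = -27
  2*X**2*Y ↦ 2·9·3·1 = 54
  2*X**2*Z ↦ 2·9·1·1 = 18
  2*X*Y**2 ↦ 2·3·9·1 = 54
  3*X*Y*Z ↦ 3·3·3·1 = 27
  -3*X*Z**2 ↦ -3·3·1·1 = -9
  -3*Y**3 ↦ -3·1·27·1 = -81
  -3*Y**2*Z ↦ -3·1·9·1 = -27
  -2*Z**3 ↦ -2·1·1·1 = -2
Sum: F(3, 3, 1) = (-27) + (54) + (18) + (54) + (27) + (-9) + (-81) + (-27) + (-2) = 7.
Reducing mod 7: 7 ≡ 0 (mod 7).
Since F(a, b, c) ≡ 0 (mod 7), P lies on the curve.


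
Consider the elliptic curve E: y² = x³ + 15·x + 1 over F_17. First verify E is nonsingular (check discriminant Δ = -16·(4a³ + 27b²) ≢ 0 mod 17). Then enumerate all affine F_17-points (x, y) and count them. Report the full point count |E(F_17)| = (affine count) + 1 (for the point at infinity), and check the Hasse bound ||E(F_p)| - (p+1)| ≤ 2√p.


Affine points = {(0, 1), (0, 16), (1, 0), (6, 1), (6, 16), (8, 2), (8, 15), (9, 7), (9, 10), (11, 1), (11, 16), (13, 8), (13, 9), (16, 6), (16, 11)}; affine count = 15; |E(F_17)| = 16.

Discriminant check: Δ ∝ 4a³ + 27b² = 4·15³ + 27·1² = 4·3375 + 27·1 ≡ 12 (mod 17). Nonzero ⇒ E is nonsingular.
For each x ∈ F_17, compute rhs = x³ + 15·x + 1 mod 17, then count y ∈ F_17 with y² ≡ rhs.
  x = 0: rhs = 1, matching y values: 1, 16 (2 points).
  x = 1: rhs = 0, matching y values: 0 (1 points).
  x = 2: rhs = 5, matching y values: none (0 points).
  x = 3: rhs = 5, matching y values: none (0 points).
  x = 4: rhs = 6, matching y values: none (0 points).
  x = 5: rhs = 14, matching y values: none (0 points).
  x = 6: rhs = 1, matching y values: 1, 16 (2 points).
  x = 7: rhs = 7, matching y values: none (0 points).
  x = 8: rhs = 4, matching y values: 2, 15 (2 points).
  x = 9: rhs = 15, matching y values: 7, 10 (2 points).
  x = 10: rhs = 12, matching y values: none (0 points).
  x = 11: rhs = 1, matching y values: 1, 16 (2 points).
  x = 12: rhs = 5, matching y values: none (0 points).
  x = 13: rhs = 13, matching y values: 8, 9 (2 points).
  x = 14: rhs = 14, matching y values: none (0 points).
  x = 15: rhs = 14, matching y values: none (0 points).
  x = 16: rhs = 2, matching y values: 6, 11 (2 points).
Total affine count: 15.
Full point count |E(F_17)| = 15 + 1 = 16.
Hasse bound: |16 − (17+1)| = |-2| = 2 ≤ 2√17 ≈ 8.2462 ✓.


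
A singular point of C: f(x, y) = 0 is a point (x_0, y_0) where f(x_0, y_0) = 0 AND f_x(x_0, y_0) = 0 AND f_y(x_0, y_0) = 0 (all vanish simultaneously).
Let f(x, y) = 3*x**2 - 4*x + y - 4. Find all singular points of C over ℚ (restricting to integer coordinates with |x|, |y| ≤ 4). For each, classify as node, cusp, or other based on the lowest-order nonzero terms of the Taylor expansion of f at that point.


No singular points in the scanned grid; C is smooth there.

Compute partial derivatives:
  f_x = 6*x - 4.
  f_y = 1.
f_y = 1 is a nonzero constant, so f_y never vanishes: no point (x, y) can satisfy f = f_x = f_y = 0. In particular no (x, y) ∈ {−4, ..., 4}² is singular; the curve is smooth.


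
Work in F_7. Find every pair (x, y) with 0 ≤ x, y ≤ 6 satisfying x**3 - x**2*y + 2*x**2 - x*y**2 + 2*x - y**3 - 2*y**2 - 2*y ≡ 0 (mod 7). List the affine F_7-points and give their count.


Affine F_7-points: {(0, 0), (1, 2), (1, 4), (1, 5), (5, 3)}; count = 5.

For each of the 49 pairs (x, y) ∈ F_7², evaluate f(x, y) mod 7. Record the zeros.
  x = 0: [0↦0, 1↦2, 2↦1, 3↦5, 4↦1, 5↦4, 6↦1]  zeros at y ∈ {0}
  x = 1: [0↦5, 1↦5, 2↦0, 3↦5, 4↦0, 5↦0, 6↦6]  zeros at y ∈ {2, 4, 5}
  x = 2: [0↦6, 1↦2, 2↦5, 3↦2, 4↦1, 5↦3, 6↦2]  zeros at y ∈ ∅
  x = 3: [0↦2, 1↦6, 2↦1, 3↦2, 4↦3, 5↦5, 6↦2]  zeros at y ∈ ∅
  x = 4: [0↦6, 1↦2, 2↦1, 3↦4, 4↦5, 5↦5, 6↦5]  zeros at y ∈ ∅
  x = 5: [0↦3, 1↦3, 2↦4, 3↦0, 4↦6, 5↦2, 6↦3]  zeros at y ∈ {3}
  x = 6: [0↦6, 1↦1, 2↦2, 3↦3, 4↦5, 5↦2, 6↦2]  zeros at y ∈ ∅
Collecting zeros: affine points = {(0, 0), (1, 2), (1, 4), (1, 5), (5, 3)}.
Total count |C(F_7)_aff| = 5.


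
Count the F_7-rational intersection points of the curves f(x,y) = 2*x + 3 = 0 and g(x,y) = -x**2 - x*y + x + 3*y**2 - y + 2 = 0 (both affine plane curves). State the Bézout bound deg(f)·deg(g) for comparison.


Common zeros: {(2, 0), (2, 1)}; count = 2; Bézout bound = 2.

deg(f) = 1, deg(g) = 2, so Bézout bound = 2.
Scan x ∈ F_7. For each x, list the y ∈ F_7 with f(x, y) ≡ 0 and those with g(x, y) ≡ 0 (mod 7); the common zeros in that column are the intersection.
  x = 0: f ≡ 0 at y ∈ ∅; g ≡ 0 at y ∈ ∅; common: ∅.
  x = 1: f ≡ 0 at y ∈ ∅; g ≡ 0 at y ∈ {4, 6}; common: ∅.
  x = 2: f ≡ 0 at y ∈ {0, 1, 2, 3, 4, 5, 6}; g ≡ 0 at y ∈ {0, 1}; common: {0, 1}.
  x = 3: f ≡ 0 at y ∈ ∅; g ≡ 0 at y ∈ {2, 4}; common: ∅.
  x = 4: f ≡ 0 at y ∈ ∅; g ≡ 0 at y ∈ ∅; common: ∅.
  x = 5: f ≡ 0 at y ∈ ∅; g ≡ 0 at y ∈ {1}; common: ∅.
  x = 6: f ≡ 0 at y ∈ ∅; g ≡ 0 at y ∈ {0}; common: ∅.
Collecting: common zeros = {(2, 0), (2, 1)}, so the count is 2.
Comparison with the Bézout bound: 2 ≤ 2 = deg(f)·deg(g), as expected for curves with no common component (the bound is attained).


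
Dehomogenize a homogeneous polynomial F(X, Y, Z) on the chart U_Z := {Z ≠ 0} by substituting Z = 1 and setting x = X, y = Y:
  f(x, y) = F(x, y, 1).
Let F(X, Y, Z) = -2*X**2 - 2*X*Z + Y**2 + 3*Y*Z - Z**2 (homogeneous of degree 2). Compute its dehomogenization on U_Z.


f(x, y) = -2*x**2 - 2*x + y**2 + 3*y - 1

On U_Z we set Z = 1. Each monomial c·X^i·Y^j·Z^k in F becomes c·x^i·y^j·1^k = c·x^i·y^j.
Substituting Z = 1: F(X, Y, 1) = -2*x**2 - 2*x + y**2 + 3*y - 1.
Note: deg(f) ≤ deg(F) = 2; strict inequality happens when F is divisible by Z (lost terms).


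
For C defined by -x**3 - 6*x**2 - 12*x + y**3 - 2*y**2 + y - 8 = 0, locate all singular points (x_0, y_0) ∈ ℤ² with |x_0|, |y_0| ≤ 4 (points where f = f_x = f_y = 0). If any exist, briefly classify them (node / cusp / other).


Singular points: {(-2, 1)}; classification: cusp.

Compute partial derivatives:
  f_x = -3*x**2 - 12*x - 12.
  f_y = 3*y**2 - 4*y + 1.
Scan x_0 ∈ {−4, ..., 4}. For each x_0, f_y(x_0, y) is a polynomial in y; find its integer roots y ∈ {−4, ..., 4}, then test f_x and f at those candidates.
  x = -4: f_y(-4, y) = 3*y**2 - 4*y + 1; vanishes at y ∈ {1}. (-4, 1): f_x = -12 ≠ 0.
  x = -3: f_y(-3, y) = 3*y**2 - 4*y + 1; vanishes at y ∈ {1}. (-3, 1): f_x = -3 ≠ 0.
  x = -2: f_y(-2, y) = 3*y**2 - 4*y + 1; vanishes at y ∈ {1}. (-2, 1): f_x = 0, f = 0 — SINGULAR.
  x = -1: f_y(-1, y) = 3*y**2 - 4*y + 1; vanishes at y ∈ {1}. (-1, 1): f_x = -3 ≠ 0.
  x = 0: f_y(0, y) = 3*y**2 - 4*y + 1; vanishes at y ∈ {1}. (0, 1): f_x = -12 ≠ 0.
  x = 1: f_y(1, y) = 3*y**2 - 4*y + 1; vanishes at y ∈ {1}. (1, 1): f_x = -27 ≠ 0.
  x = 2: f_y(2, y) = 3*y**2 - 4*y + 1; vanishes at y ∈ {1}. (2, 1): f_x = -48 ≠ 0.
  x = 3: f_y(3, y) = 3*y**2 - 4*y + 1; vanishes at y ∈ {1}. (3, 1): f_x = -75 ≠ 0.
  x = 4: f_y(4, y) = 3*y**2 - 4*y + 1; vanishes at y ∈ {1}. (4, 1): f_x = -108 ≠ 0.
Only singular point on the grid: (-2, 1).
Classify: substitute x = -2 + u, y = 1 + v and expand: f = -u**3 + v**3 + v**2.
No constant or linear terms (consistent with a singular point). Quadratic part: v**2. Cubic part: -u**3 + v**3.
The quadratic part v**2 is a perfect square, so there is a single (double) tangent line v = 0, i.e. y = 1. Restricting the cubic part to that line (v = 0) leaves -u**3 ≠ 0, so f is not divisible by v and the branch is v² ≈ u**3 to lowest order — this is a cusp.
Classification: cusp.


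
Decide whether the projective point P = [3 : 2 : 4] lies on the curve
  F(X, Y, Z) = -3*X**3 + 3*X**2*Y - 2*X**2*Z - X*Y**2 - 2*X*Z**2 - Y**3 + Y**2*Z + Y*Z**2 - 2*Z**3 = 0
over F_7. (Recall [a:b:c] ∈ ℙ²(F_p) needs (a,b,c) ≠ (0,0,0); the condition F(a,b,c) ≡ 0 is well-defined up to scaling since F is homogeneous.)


F(3,2,4) ≡ 6 (mod 7); P is NOT on the curve.

Evaluate F(3, 2, 4) term-by-term (mod 7).
  -3*X**3 ↦ -3·27·1·1 = -81
  3*X**2*Y ↦ 3·9·2·1 = 54
  -2*X**2*Z ↦ -2·9·1·4 = -72
  -X*Y**2 ↦ -1·3·4·1 = -12
  -2*X*Z**2 ↦ -2·3·1·16 = -96
  -Y**3 ↦ -1·1·8·1 = -8
  Y**2*Z ↦ 1·1·4·4 = 16
  Y*Z**2 ↦ 1·1·2·16 = 32
  -2*Z**3 ↦ -2·1·1·64 = -128
Sum: F(3, 2, 4) = (-81) + (54) + (-72) + (-12) + (-96) + (-8) + (16) + (32) + (-128) = -295.
Reducing mod 7: -295 ≡ 6 (mod 7).
Since F(a, b, c) ≡ 6 ≠ 0 (mod 7), P does NOT lie on the curve.


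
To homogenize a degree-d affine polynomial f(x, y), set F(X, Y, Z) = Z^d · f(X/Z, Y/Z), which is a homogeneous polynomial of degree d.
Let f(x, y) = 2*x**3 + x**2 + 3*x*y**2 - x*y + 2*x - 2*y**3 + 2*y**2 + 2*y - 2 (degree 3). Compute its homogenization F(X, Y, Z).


F(X, Y, Z) = 2*X**3 + X**2*Z + 3*X*Y**2 - X*Y*Z + 2*X*Z**2 - 2*Y**3 + 2*Y**2*Z + 2*Y*Z**2 - 2*Z**3

deg(f) = 3.
Substitute x = X/Z, y = Y/Z into f, then multiply by Z^3.
  monomial 2·x^3·y^0 ↦ 2·X^3·Y^0·Z^0.
  monomial 1·x^2·y^0 ↦ 1·X^2·Y^0·Z^1.
  monomial 3·x^1·y^2 ↦ 3·X^1·Y^2·Z^0.
  monomial -1·x^1·y^1 ↦ -1·X^1·Y^1·Z^1.
  monomial 2·x^1·y^0 ↦ 2·X^1·Y^0·Z^2.
  monomial -2·x^0·y^3 ↦ -2·X^0·Y^3·Z^0.
  monomial 2·x^0·y^2 ↦ 2·X^0·Y^2·Z^1.
  monomial 2·x^0·y^1 ↦ 2·X^0·Y^1·Z^2.
  monomial -2·x^0·y^0 ↦ -2·X^0·Y^0·Z^3.
Collecting: F(X, Y, Z) = 2*X**3 + X**2*Z + 3*X*Y**2 - X*Y*Z + 2*X*Z**2 - 2*Y**3 + 2*Y**2*Z + 2*Y*Z**2 - 2*Z**3.


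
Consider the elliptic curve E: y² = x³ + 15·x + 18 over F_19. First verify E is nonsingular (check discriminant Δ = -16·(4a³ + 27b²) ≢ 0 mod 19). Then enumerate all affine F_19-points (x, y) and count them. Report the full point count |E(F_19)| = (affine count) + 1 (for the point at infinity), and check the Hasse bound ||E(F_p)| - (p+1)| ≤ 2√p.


Affine points = {(4, 3), (4, 16), (5, 3), (5, 16), (6, 1), (6, 18), (8, 2), (8, 17), (10, 3), (10, 16), (12, 8), (12, 11), (13, 4), (13, 15)}; affine count = 14; |E(F_19)| = 15.

Discriminant check: Δ ∝ 4a³ + 27b² = 4·15³ + 27·18² = 4·3375 + 27·324 ≡ 18 (mod 19). Nonzero ⇒ E is nonsingular.
For each x ∈ F_19, compute rhs = x³ + 15·x + 18 mod 19, then count y ∈ F_19 with y² ≡ rhs.
  x = 0: rhs = 18, matching y values: none (0 points).
  x = 1: rhs = 15, matching y values: none (0 points).
  x = 2: rhs = 18, matching y values: none (0 points).
  x = 3: rhs = 14, matching y values: none (0 points).
  x = 4: rhs = 9, matching y values: 3, 16 (2 points).
  x = 5: rhs = 9, matching y values: 3, 16 (2 points).
  x = 6: rhs = 1, matching y values: 1, 18 (2 points).
  x = 7: rhs = 10, matching y values: none (0 points).
  x = 8: rhs = 4, matching y values: 2, 17 (2 points).
  x = 9: rhs = 8, matching y values: none (0 points).
  x = 10: rhs = 9, matching y values: 3, 16 (2 points).
  x = 11: rhs = 13, matching y values: none (0 points).
  x = 12: rhs = 7, matching y values: 8, 11 (2 points).
  x = 13: rhs = 16, matching y values: 4, 15 (2 points).
  x = 14: rhs = 8, matching y values: none (0 points).
  x = 15: rhs = 8, matching y values: none (0 points).
  x = 16: rhs = 3, matching y values: none (0 points).
  x = 17: rhs = 18, matching y values: none (0 points).
  x = 18: rhs = 2, matching y values: none (0 points).
Total affine count: 14.
Full point count |E(F_19)| = 14 + 1 = 15.
Hasse bound: |15 − (19+1)| = |-5| = 5 ≤ 2√19 ≈ 8.7178 ✓.


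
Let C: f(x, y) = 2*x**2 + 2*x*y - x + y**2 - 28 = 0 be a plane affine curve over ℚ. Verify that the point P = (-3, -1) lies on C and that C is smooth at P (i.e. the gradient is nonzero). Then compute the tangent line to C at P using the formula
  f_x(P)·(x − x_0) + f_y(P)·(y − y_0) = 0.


Tangent line at P: -15*x - 8*y - 53 = 0.

Step 1: f(-3, -1) = 0, so P lies on C.
Step 2: partial derivatives
  f_x(x, y) = 4*x + 2*y - 1, f_y(x, y) = 2*x + 2*y.
  f_x(P) = -15, f_y(P) = -8 (gradient nonzero, so P is smooth).
Step 3: tangent line at P: -15·(x − -3) + -8·(y − -1) = 0.
Expanding: -15*x - 8*y - 53 = 0.


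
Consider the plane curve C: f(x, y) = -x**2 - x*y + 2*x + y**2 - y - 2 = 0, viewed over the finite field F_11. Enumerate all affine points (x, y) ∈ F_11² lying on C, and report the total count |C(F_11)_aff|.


Affine F_11-points: {(0, 2), (0, 10), (3, 5), (3, 10), (5, 1), (5, 5), (7, 1), (7, 7), (10, 4), (10, 7)}; count = 10.

For each of the 121 pairs (x, y) ∈ F_11², evaluate f(x, y) mod 11. Record the zeros.
  x = 0: [0↦9, 1↦9, 2↦0, 3↦4, 4↦10, 5↦7, 6↦6, 7↦7, 8↦10, 9↦4, 10↦0]  zeros at y ∈ {2, 10}
  x = 1: [0↦10, 1↦9, 2↦10, 3↦2, 4↦7, 5↦3, 6↦1, 7↦1, 8↦3, 9↦7, 10↦2]  zeros at y ∈ ∅
  x = 2: [0↦9, 1↦7, 2↦7, 3↦9, 4↦2, 5↦8, 6↦5, 7↦4, 8↦5, 9↦8, 10↦2]  zeros at y ∈ ∅
  x = 3: [0↦6, 1↦3, 2↦2, 3↦3, 4↦6, 5↦0, 6↦7, 7↦5, 8↦5, 9↦7, 10↦0]  zeros at y ∈ {5, 10}
  x = 4: [0↦1, 1↦8, 2↦6, 3↦6, 4↦8, 5↦1, 6↦7, 7↦4, 8↦3, 9↦4, 10↦7]  zeros at y ∈ ∅
  x = 5: [0↦5, 1↦0, 2↦8, 3↦7, 4↦8, 5↦0, 6↦5, 7↦1, 8↦10, 9↦10, 10↦1]  zeros at y ∈ {1, 5}
  x = 6: [0↦7, 1↦1, 2↦8, 3↦6, 4↦6, 5↦8, 6↦1, 7↦7, 8↦4, 9↦3, 10↦4]  zeros at y ∈ ∅
  x = 7: [0↦7, 1↦0, 2↦6, 3↦3, 4↦2, 5↦3, 6↦6, 7↦0, 8↦7, 9↦5, 10↦5]  zeros at y ∈ {1, 7}
  x = 8: [0↦5, 1↦8, 2↦2, 3↦9, 4↦7, 5↦7, 6↦9, 7↦2, 8↦8, 9↦5, 10↦4]  zeros at y ∈ ∅
  x = 9: [0↦1, 1↦3, 2↦7, 3↦2, 4↦10, 5↦9, 6↦10, 7↦2, 8↦7, 9↦3, 10↦1]  zeros at y ∈ ∅
  x = 10: [0↦6, 1↦7, 2↦10, 3↦4, 4↦0, 5↦9, 6↦9, 7↦0, 8↦4, 9↦10, 10↦7]  zeros at y ∈ {4, 7}
Collecting zeros: affine points = {(0, 2), (0, 10), (3, 5), (3, 10), (5, 1), (5, 5), (7, 1), (7, 7), (10, 4), (10, 7)}.
Total count |C(F_11)_aff| = 10.


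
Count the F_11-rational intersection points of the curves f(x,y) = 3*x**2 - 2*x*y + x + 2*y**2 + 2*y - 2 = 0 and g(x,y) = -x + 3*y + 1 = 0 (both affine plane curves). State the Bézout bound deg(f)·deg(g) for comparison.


Common zeros: {(0, 7), (5, 5)}; count = 2; Bézout bound = 2.

deg(f) = 2, deg(g) = 1, so Bézout bound = 2.
Scan x ∈ F_11. For each x, list the y ∈ F_11 with f(x, y) ≡ 0 and those with g(x, y) ≡ 0 (mod 11); the common zeros in that column are the intersection.
  x = 0: f ≡ 0 at y ∈ {3, 7}; g ≡ 0 at y ∈ {7}; common: {7}.
  x = 1: f ≡ 0 at y ∈ ∅; g ≡ 0 at y ∈ {0}; common: ∅.
  x = 2: f ≡ 0 at y ∈ ∅; g ≡ 0 at y ∈ {4}; common: ∅.
  x = 3: f ≡ 0 at y ∈ {4, 9}; g ≡ 0 at y ∈ {8}; common: ∅.
  x = 4: f ≡ 0 at y ∈ ∅; g ≡ 0 at y ∈ {1}; common: ∅.
  x = 5: f ≡ 0 at y ∈ {5, 10}; g ≡ 0 at y ∈ {5}; common: {5}.
  x = 6: f ≡ 0 at y ∈ ∅; g ≡ 0 at y ∈ {9}; common: ∅.
  x = 7: f ≡ 0 at y ∈ ∅; g ≡ 0 at y ∈ {2}; common: ∅.
  x = 8: f ≡ 0 at y ∈ {0, 7}; g ≡ 0 at y ∈ {6}; common: ∅.
  x = 9: f ≡ 0 at y ∈ {3, 5}; g ≡ 0 at y ∈ {10}; common: ∅.
  x = 10: f ≡ 0 at y ∈ {0, 9}; g ≡ 0 at y ∈ {3}; common: ∅.
Collecting: common zeros = {(0, 7), (5, 5)}, so the count is 2.
Comparison with the Bézout bound: 2 ≤ 2 = deg(f)·deg(g), as expected for curves with no common component (the bound is attained).


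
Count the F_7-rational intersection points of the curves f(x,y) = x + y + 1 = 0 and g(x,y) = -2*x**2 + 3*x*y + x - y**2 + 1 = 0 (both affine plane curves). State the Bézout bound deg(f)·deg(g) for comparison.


Common zeros: {(0, 6), (4, 2)}; count = 2; Bézout bound = 2.

deg(f) = 1, deg(g) = 2, so Bézout bound = 2.
Scan x ∈ F_7. For each x, list the y ∈ F_7 with f(x, y) ≡ 0 and those with g(x, y) ≡ 0 (mod 7); the common zeros in that column are the intersection.
  x = 0: f ≡ 0 at y ∈ {6}; g ≡ 0 at y ∈ {1, 6}; common: {6}.
  x = 1: f ≡ 0 at y ∈ {5}; g ≡ 0 at y ∈ {0, 3}; common: ∅.
  x = 2: f ≡ 0 at y ∈ {4}; g ≡ 0 at y ∈ {1, 5}; common: ∅.
  x = 3: f ≡ 0 at y ∈ {3}; g ≡ 0 at y ∈ {0, 2}; common: ∅.
  x = 4: f ≡ 0 at y ∈ {2}; g ≡ 0 at y ∈ {2, 3}; common: {2}.
  x = 5: f ≡ 0 at y ∈ {1}; g ≡ 0 at y ∈ {4}; common: ∅.
  x = 6: f ≡ 0 at y ∈ {0}; g ≡ 0 at y ∈ {5, 6}; common: ∅.
Collecting: common zeros = {(0, 6), (4, 2)}, so the count is 2.
Comparison with the Bézout bound: 2 ≤ 2 = deg(f)·deg(g), as expected for curves with no common component (the bound is attained).


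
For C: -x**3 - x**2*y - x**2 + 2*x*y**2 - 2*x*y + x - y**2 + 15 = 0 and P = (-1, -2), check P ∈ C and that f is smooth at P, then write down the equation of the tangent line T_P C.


Tangent line at P: 8*x + 13*y + 34 = 0.

Step 1: f(-1, -2) = 0, so P lies on C.
Step 2: partial derivatives
  f_x(x, y) = -3*x**2 - 2*x*y - 2*x + 2*y**2 - 2*y + 1, f_y(x, y) = -x**2 + 4*x*y - 2*x - 2*y.
  f_x(P) = 8, f_y(P) = 13 (gradient nonzero, so P is smooth).
Step 3: tangent line at P: 8·(x − -1) + 13·(y − -2) = 0.
Expanding: 8*x + 13*y + 34 = 0.


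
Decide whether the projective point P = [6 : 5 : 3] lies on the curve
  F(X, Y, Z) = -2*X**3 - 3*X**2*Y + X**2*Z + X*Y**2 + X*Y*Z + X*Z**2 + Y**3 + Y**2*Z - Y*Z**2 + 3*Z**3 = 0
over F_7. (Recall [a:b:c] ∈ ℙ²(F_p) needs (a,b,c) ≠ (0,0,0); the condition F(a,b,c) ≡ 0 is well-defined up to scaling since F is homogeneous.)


F(6,5,3) ≡ 2 (mod 7); P is NOT on the curve.

Evaluate F(6, 5, 3) term-by-term (mod 7).
  -2*X**3 ↦ -2·216·1·1 = -432
  -3*X**2*Y ↦ -3·36·5·1 = -540
  X**2*Z ↦ 1·36·1·3 = 108
  X*Y**2 ↦ 1·6·25·1 = 150
  X*Y*Z ↦ 1·6·5·3 = 90
  X*Z**2 ↦ 1·6·1·9 = 54
  Y**3 ↦ 1·1·125·1 = 125
  Y**2*Z ↦ 1·1·25·3 = 75
  -Y*Z**2 ↦ -1·1·5·9 = -45
  3*Z**3 ↦ 3·1·1·27 = 81
Sum: F(6, 5, 3) = (-432) + (-540) + (108) + (150) + (90) + (54) + (125) + (75) + (-45) + (81) = -334.
Reducing mod 7: -334 ≡ 2 (mod 7).
Since F(a, b, c) ≡ 2 ≠ 0 (mod 7), P does NOT lie on the curve.


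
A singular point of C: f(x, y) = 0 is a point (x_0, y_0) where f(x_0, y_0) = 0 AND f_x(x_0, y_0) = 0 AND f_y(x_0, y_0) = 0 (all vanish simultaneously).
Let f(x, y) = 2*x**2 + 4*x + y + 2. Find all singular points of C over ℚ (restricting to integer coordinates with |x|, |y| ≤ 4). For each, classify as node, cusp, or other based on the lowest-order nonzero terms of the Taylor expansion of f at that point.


No singular points in the scanned grid; C is smooth there.

Compute partial derivatives:
  f_x = 4*x + 4.
  f_y = 1.
f_y = 1 is a nonzero constant, so f_y never vanishes: no point (x, y) can satisfy f = f_x = f_y = 0. In particular no (x, y) ∈ {−4, ..., 4}² is singular; the curve is smooth.


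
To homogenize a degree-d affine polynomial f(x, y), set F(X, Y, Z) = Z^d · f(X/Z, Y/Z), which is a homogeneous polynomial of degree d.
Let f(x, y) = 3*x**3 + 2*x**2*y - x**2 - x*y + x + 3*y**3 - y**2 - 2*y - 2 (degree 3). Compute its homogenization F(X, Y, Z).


F(X, Y, Z) = 3*X**3 + 2*X**2*Y - X**2*Z - X*Y*Z + X*Z**2 + 3*Y**3 - Y**2*Z - 2*Y*Z**2 - 2*Z**3

deg(f) = 3.
Substitute x = X/Z, y = Y/Z into f, then multiply by Z^3.
  monomial 3·x^3·y^0 ↦ 3·X^3·Y^0·Z^0.
  monomial 2·x^2·y^1 ↦ 2·X^2·Y^1·Z^0.
  monomial -1·x^2·y^0 ↦ -1·X^2·Y^0·Z^1.
  monomial -1·x^1·y^1 ↦ -1·X^1·Y^1·Z^1.
  monomial 1·x^1·y^0 ↦ 1·X^1·Y^0·Z^2.
  monomial 3·x^0·y^3 ↦ 3·X^0·Y^3·Z^0.
  monomial -1·x^0·y^2 ↦ -1·X^0·Y^2·Z^1.
  monomial -2·x^0·y^1 ↦ -2·X^0·Y^1·Z^2.
  monomial -2·x^0·y^0 ↦ -2·X^0·Y^0·Z^3.
Collecting: F(X, Y, Z) = 3*X**3 + 2*X**2*Y - X**2*Z - X*Y*Z + X*Z**2 + 3*Y**3 - Y**2*Z - 2*Y*Z**2 - 2*Z**3.


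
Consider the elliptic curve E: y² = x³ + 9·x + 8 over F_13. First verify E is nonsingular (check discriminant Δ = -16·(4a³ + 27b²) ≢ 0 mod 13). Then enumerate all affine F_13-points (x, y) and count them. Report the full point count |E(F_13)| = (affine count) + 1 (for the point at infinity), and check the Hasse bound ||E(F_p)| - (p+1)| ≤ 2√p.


Affine points = {(3, 6), (3, 7), (4, 2), (4, 11), (5, 3), (5, 10), (9, 5), (9, 8)}; affine count = 8; |E(F_13)| = 9.

Discriminant check: Δ ∝ 4a³ + 27b² = 4·9³ + 27·8² = 4·729 + 27·64 ≡ 3 (mod 13). Nonzero ⇒ E is nonsingular.
For each x ∈ F_13, compute rhs = x³ + 9·x + 8 mod 13, then count y ∈ F_13 with y² ≡ rhs.
  x = 0: rhs = 8, matching y values: none (0 points).
  x = 1: rhs = 5, matching y values: none (0 points).
  x = 2: rhs = 8, matching y values: none (0 points).
  x = 3: rhs = 10, matching y values: 6, 7 (2 points).
  x = 4: rhs = 4, matching y values: 2, 11 (2 points).
  x = 5: rhs = 9, matching y values: 3, 10 (2 points).
  x = 6: rhs = 5, matching y values: none (0 points).
  x = 7: rhs = 11, matching y values: none (0 points).
  x = 8: rhs = 7, matching y values: none (0 points).
  x = 9: rhs = 12, matching y values: 5, 8 (2 points).
  x = 10: rhs = 6, matching y values: none (0 points).
  x = 11: rhs = 8, matching y values: none (0 points).
  x = 12: rhs = 11, matching y values: none (0 points).
Total affine count: 8.
Full point count |E(F_13)| = 8 + 1 = 9.
Hasse bound: |9 − (13+1)| = |-5| = 5 ≤ 2√13 ≈ 7.2111 ✓.


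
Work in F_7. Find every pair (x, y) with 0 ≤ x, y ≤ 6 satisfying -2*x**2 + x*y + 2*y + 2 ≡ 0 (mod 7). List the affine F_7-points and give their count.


Affine F_7-points: {(0, 6), (1, 0), (2, 5), (3, 6), (4, 5), (6, 0)}; count = 6.

For each of the 49 pairs (x, y) ∈ F_7², evaluate f(x, y) mod 7. Record the zeros.
  x = 0: [0↦2, 1↦4, 2↦6, 3↦1, 4↦3, 5↦5, 6↦0]  zeros at y ∈ {6}
  x = 1: [0↦0, 1↦3, 2↦6, 3↦2, 4↦5, 5↦1, 6↦4]  zeros at y ∈ {0}
  x = 2: [0↦1, 1↦5, 2↦2, 3↦6, 4↦3, 5↦0, 6↦4]  zeros at y ∈ {5}
  x = 3: [0↦5, 1↦3, 2↦1, 3↦6, 4↦4, 5↦2, 6↦0]  zeros at y ∈ {6}
  x = 4: [0↦5, 1↦4, 2↦3, 3↦2, 4↦1, 5↦0, 6↦6]  zeros at y ∈ {5}
  x = 5: [0↦1, 1↦1, 2↦1, 3↦1, 4↦1, 5↦1, 6↦1]  zeros at y ∈ ∅
  x = 6: [0↦0, 1↦1, 2↦2, 3↦3, 4↦4, 5↦5, 6↦6]  zeros at y ∈ {0}
Collecting zeros: affine points = {(0, 6), (1, 0), (2, 5), (3, 6), (4, 5), (6, 0)}.
Total count |C(F_7)_aff| = 6.


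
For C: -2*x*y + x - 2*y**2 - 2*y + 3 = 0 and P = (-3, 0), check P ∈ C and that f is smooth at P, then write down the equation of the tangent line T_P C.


Tangent line at P: x + 4*y + 3 = 0.

Step 1: f(-3, 0) = 0, so P lies on C.
Step 2: partial derivatives
  f_x(x, y) = 1 - 2*y, f_y(x, y) = -2*x - 4*y - 2.
  f_x(P) = 1, f_y(P) = 4 (gradient nonzero, so P is smooth).
Step 3: tangent line at P: 1·(x − -3) + 4·(y − 0) = 0.
Expanding: x + 4*y + 3 = 0.


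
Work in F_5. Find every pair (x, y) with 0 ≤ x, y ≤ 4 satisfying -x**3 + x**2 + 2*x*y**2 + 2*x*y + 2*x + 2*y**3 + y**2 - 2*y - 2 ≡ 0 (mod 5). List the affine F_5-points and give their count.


Affine F_5-points: {(0, 3), (1, 0), (1, 1), (3, 3), (4, 1)}; count = 5.

For each of the 25 pairs (x, y) ∈ F_5², evaluate f(x, y) mod 5. Record the zeros.
  x = 0: [0↦3, 1↦4, 2↦4, 3↦0, 4↦4]  zeros at y ∈ {3}
  x = 1: [0↦0, 1↦0, 2↦3, 3↦1, 4↦1]  zeros at y ∈ {0, 1}
  x = 2: [0↦3, 1↦2, 2↦3, 3↦3, 4↦4]  zeros at y ∈ ∅
  x = 3: [0↦1, 1↦4, 2↦3, 3↦0, 4↦2]  zeros at y ∈ {3}
  x = 4: [0↦3, 1↦0, 2↦2, 3↦1, 4↦4]  zeros at y ∈ {1}
Collecting zeros: affine points = {(0, 3), (1, 0), (1, 1), (3, 3), (4, 1)}.
Total count |C(F_5)_aff| = 5.


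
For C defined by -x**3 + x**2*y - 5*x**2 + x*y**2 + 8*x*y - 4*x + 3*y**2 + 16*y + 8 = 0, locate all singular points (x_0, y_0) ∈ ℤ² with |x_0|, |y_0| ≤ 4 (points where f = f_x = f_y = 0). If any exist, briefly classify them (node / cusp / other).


Singular points: {(-2, -2)}; classification: node.

Compute partial derivatives:
  f_x = -3*x**2 + 2*x*y - 10*x + y**2 + 8*y - 4.
  f_y = x**2 + 2*x*y + 8*x + 6*y + 16.
Scan x_0 ∈ {−4, ..., 4}. For each x_0, f_y(x_0, y) is a polynomial in y; find its integer roots y ∈ {−4, ..., 4}, then test f_x and f at those candidates.
  x = -4: f_y(-4, y) = -2*y; vanishes at y ∈ {0}. (-4, 0): f_x = -12 ≠ 0.
  x = -3: f_y(-3, y) = 1; no integer root y with |y| ≤ 4.
  x = -2: f_y(-2, y) = 2*y + 4; vanishes at y ∈ {-2}. (-2, -2): f_x = 0, f = 0 — SINGULAR.
  x = -1: f_y(-1, y) = 4*y + 9; no integer root y with |y| ≤ 4.
  x = 0: f_y(0, y) = 6*y + 16; no integer root y with |y| ≤ 4.
  x = 1: f_y(1, y) = 8*y + 25; no integer root y with |y| ≤ 4.
  x = 2: f_y(2, y) = 10*y + 36; no integer root y with |y| ≤ 4.
  x = 3: f_y(3, y) = 12*y + 49; no integer root y with |y| ≤ 4.
  x = 4: f_y(4, y) = 14*y + 64; no integer root y with |y| ≤ 4.
Only singular point on the grid: (-2, -2).
Classify: substitute x = -2 + u, y = -2 + v and expand: f = -u**3 + u**2*v - u**2 + u*v**2 + v**2.
No constant or linear terms (consistent with a singular point). Quadratic part: -u**2 + v**2. Cubic part: -u**3 + u**2*v + u*v**2.
The quadratic part v**2 - u**2 = (v − u)(v + u) splits into two distinct linear factors, so there are two distinct tangent lines y − -2 = ±(x − -2) — this is a node (ordinary double point).
Classification: node.


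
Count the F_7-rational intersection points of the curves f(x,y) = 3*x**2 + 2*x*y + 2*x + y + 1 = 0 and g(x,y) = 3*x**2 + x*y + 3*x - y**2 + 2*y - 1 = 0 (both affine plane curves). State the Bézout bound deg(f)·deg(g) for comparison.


Common zeros: ∅; count = 0; Bézout bound = 4.

deg(f) = 2, deg(g) = 2, so Bézout bound = 4.
Scan x ∈ F_7. For each x, list the y ∈ F_7 with f(x, y) ≡ 0 and those with g(x, y) ≡ 0 (mod 7); the common zeros in that column are the intersection.
  x = 0: f ≡ 0 at y ∈ {6}; g ≡ 0 at y ∈ {1}; common: ∅.
  x = 1: f ≡ 0 at y ∈ {5}; g ≡ 0 at y ∈ {1, 2}; common: ∅.
  x = 2: f ≡ 0 at y ∈ {5}; g ≡ 0 at y ∈ {2}; common: ∅.
  x = 3: f ≡ 0 at y ∈ ∅; g ≡ 0 at y ∈ {0, 5}; common: ∅.
  x = 4: f ≡ 0 at y ∈ {3}; g ≡ 0 at y ∈ ∅; common: ∅.
  x = 5: f ≡ 0 at y ∈ {3}; g ≡ 0 at y ∈ ∅; common: ∅.
  x = 6: f ≡ 0 at y ∈ {2}; g ≡ 0 at y ∈ {3, 5}; common: ∅.
Collecting: common zeros = ∅, so the count is 0.
Comparison with the Bézout bound: 0 ≤ 4 = deg(f)·deg(g), as expected for curves with no common component (the affine F_7-count falls short of the bound because intersections may lie at infinity, over extension fields, or carry multiplicity).


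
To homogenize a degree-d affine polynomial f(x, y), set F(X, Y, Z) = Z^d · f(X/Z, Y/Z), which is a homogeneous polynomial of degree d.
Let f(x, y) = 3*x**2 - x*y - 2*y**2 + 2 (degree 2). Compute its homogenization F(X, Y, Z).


F(X, Y, Z) = 3*X**2 - X*Y - 2*Y**2 + 2*Z**2

deg(f) = 2.
Substitute x = X/Z, y = Y/Z into f, then multiply by Z^2.
  monomial 3·x^2·y^0 ↦ 3·X^2·Y^0·Z^0.
  monomial -1·x^1·y^1 ↦ -1·X^1·Y^1·Z^0.
  monomial -2·x^0·y^2 ↦ -2·X^0·Y^2·Z^0.
  monomial 2·x^0·y^0 ↦ 2·X^0·Y^0·Z^2.
Collecting: F(X, Y, Z) = 3*X**2 - X*Y - 2*Y**2 + 2*Z**2.


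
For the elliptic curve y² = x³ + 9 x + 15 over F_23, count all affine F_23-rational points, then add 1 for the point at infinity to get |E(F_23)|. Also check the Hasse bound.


Affine points = {(1, 5), (1, 18), (2, 8), (2, 15), (3, 0), (4, 0), (5, 1), (5, 22), (6, 3), (6, 20), (8, 1), (8, 22), (10, 1), (10, 22), (13, 11), (13, 12), (15, 11), (15, 12), (16, 0), (18, 11), (18, 12), (21, 9), (21, 14)}; affine count = 23; |E(F_23)| = 24.

Discriminant check: Δ ∝ 4a³ + 27b² = 4·9³ + 27·15² = 4·729 + 27·225 ≡ 21 (mod 23). Nonzero ⇒ E is nonsingular.
For each x ∈ F_23, compute rhs = x³ + 9·x + 15 mod 23, then count y ∈ F_23 with y² ≡ rhs.
  x = 0: rhs = 15, matching y values: none (0 points).
  x = 1: rhs = 2, matching y values: 5, 18 (2 points).
  x = 2: rhs = 18, matching y values: 8, 15 (2 points).
  x = 3: rhs = 0, matching y values: 0 (1 points).
  x = 4: rhs = 0, matching y values: 0 (1 points).
  x = 5: rhs = 1, matching y values: 1, 22 (2 points).
  x = 6: rhs = 9, matching y values: 3, 20 (2 points).
  x = 7: rhs = 7, matching y values: none (0 points).
  x = 8: rhs = 1, matching y values: 1, 22 (2 points).
  x = 9: rhs = 20, matching y values: none (0 points).
  x = 10: rhs = 1, matching y values: 1, 22 (2 points).
  x = 11: rhs = 19, matching y values: none (0 points).
  x = 12: rhs = 11, matching y values: none (0 points).
  x = 13: rhs = 6, matching y values: 11, 12 (2 points).
  x = 14: rhs = 10, matching y values: none (0 points).
  x = 15: rhs = 6, matching y values: 11, 12 (2 points).
  x = 16: rhs = 0, matching y values: 0 (1 points).
  x = 17: rhs = 21, matching y values: none (0 points).
  x = 18: rhs = 6, matching y values: 11, 12 (2 points).
  x = 19: rhs = 7, matching y values: none (0 points).
  x = 20: rhs = 7, matching y values: none (0 points).
  x = 21: rhs = 12, matching y values: 9, 14 (2 points).
  x = 22: rhs = 5, matching y values: none (0 points).
Total affine count: 23.
Full point count |E(F_23)| = 23 + 1 = 24.
Hasse bound: |24 − (23+1)| = |0| = 0 ≤ 2√23 ≈ 9.5917 ✓.
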